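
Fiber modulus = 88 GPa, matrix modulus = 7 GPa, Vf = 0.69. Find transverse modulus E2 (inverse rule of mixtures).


1/E2 = Vf/Ef + (1-Vf)/Em = 0.69/88 + 0.31/7
E2 = 19.18 GPa

19.18 GPa


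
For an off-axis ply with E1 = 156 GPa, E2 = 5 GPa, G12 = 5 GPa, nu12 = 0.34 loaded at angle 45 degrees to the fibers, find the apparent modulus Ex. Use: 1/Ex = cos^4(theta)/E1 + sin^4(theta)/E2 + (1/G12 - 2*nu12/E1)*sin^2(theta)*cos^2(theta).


cos^4(45) = 0.25, sin^4(45) = 0.25, sin^2(45)*cos^2(45) = 0.25
1/G12 - 2*nu12/E1 = 1/5 - 2*0.34/156 = 0.195641 GPa^-1
1/Ex = 0.25/156 + 0.25/5 + 0.195641*0.25 = 0.1005128 GPa^-1
Ex = 9.95 GPa

9.95 GPa


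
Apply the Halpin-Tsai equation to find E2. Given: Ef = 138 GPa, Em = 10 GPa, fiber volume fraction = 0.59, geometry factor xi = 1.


eta = (Ef/Em - 1)/(Ef/Em + xi) = (13.8 - 1)/(13.8 + 1) = 0.8649
E2 = Em*(1+xi*eta*Vf)/(1-eta*Vf) = 30.84 GPa

30.84 GPa


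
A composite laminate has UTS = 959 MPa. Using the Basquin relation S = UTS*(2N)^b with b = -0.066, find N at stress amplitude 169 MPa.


N = 0.5 * (S/UTS)^(1/b) = 0.5 * (169/959)^(1/-0.066) = 1.3249e+11 cycles

1.3249e+11 cycles


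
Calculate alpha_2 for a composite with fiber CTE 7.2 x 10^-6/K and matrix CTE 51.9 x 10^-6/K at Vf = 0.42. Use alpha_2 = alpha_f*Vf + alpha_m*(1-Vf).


alpha_2 = alpha_f*Vf + alpha_m*(1-Vf) = 7.2*0.42 + 51.9*0.58 = 33.1 x 10^-6/K

33.1 x 10^-6/K


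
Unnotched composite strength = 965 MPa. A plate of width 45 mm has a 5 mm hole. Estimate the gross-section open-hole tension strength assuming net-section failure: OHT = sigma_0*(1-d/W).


OHT = sigma_0*(1-d/W) = 965*(1-5/45) = 857.8 MPa

857.8 MPa


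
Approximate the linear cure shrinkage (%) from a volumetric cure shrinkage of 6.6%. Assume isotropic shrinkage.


Linear shrinkage ≈ vol_shrink/3 = 6.6/3 = 2.2%

2.2%


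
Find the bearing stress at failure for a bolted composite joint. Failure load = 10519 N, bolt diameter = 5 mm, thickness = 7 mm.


sigma_br = F/(d*h) = 10519/(5*7) = 300.5 MPa

300.5 MPa


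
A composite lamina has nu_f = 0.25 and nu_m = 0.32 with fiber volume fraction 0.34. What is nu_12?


nu_12 = nu_f*Vf + nu_m*(1-Vf) = 0.25*0.34 + 0.32*0.66 = 0.2962

0.2962


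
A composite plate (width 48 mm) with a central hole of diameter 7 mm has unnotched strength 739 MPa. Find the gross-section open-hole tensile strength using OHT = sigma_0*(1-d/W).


OHT = sigma_0*(1-d/W) = 739*(1-7/48) = 631.2 MPa

631.2 MPa


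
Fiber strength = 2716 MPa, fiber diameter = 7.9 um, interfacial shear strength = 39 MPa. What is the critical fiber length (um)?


Lc = sigma_f * d / (2 * tau_i) = 2716 * 7.9 / (2 * 39) = 275.1 um

275.1 um


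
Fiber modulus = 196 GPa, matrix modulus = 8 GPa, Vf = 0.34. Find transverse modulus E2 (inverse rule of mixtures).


1/E2 = Vf/Ef + (1-Vf)/Em = 0.34/196 + 0.66/8
E2 = 11.87 GPa

11.87 GPa


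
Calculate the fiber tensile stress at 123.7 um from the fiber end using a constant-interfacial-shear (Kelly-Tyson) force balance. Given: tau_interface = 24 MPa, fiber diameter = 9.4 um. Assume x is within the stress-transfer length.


Force balance: sigma_f * (pi*d^2/4) = tau * (pi*d) * x  ->  sigma_f = 4 * tau * x / d
sigma_f = 4 * 24 * 123.7 / 9.4 = 1263.3 MPa

1263.3 MPa


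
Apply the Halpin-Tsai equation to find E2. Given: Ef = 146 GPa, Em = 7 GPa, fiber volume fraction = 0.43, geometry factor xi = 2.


eta = (Ef/Em - 1)/(Ef/Em + xi) = (20.8571 - 1)/(20.8571 + 2) = 0.8688
E2 = Em*(1+xi*eta*Vf)/(1-eta*Vf) = 19.52 GPa

19.52 GPa


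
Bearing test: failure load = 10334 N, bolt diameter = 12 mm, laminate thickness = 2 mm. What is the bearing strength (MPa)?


sigma_br = F/(d*h) = 10334/(12*2) = 430.6 MPa

430.6 MPa


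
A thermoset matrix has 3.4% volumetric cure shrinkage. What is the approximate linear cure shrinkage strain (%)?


Linear shrinkage ≈ vol_shrink/3 = 3.4/3 = 1.133%

1.133%


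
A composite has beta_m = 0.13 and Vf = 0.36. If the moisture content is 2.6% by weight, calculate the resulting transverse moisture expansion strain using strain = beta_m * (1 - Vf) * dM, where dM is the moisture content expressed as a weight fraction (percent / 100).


dM = 2.6/100 = 0.026
strain = beta_m * (1-Vf) * dM = 0.13 * 0.64 * 0.026 = 0.0021632

0.0021632


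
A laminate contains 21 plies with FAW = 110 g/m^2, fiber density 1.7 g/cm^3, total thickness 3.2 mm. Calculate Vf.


Vf = n * FAW / (rho_f * h * 1000) = 21 * 110 / (1.7 * 3.2 * 1000) = 0.4246

0.4246


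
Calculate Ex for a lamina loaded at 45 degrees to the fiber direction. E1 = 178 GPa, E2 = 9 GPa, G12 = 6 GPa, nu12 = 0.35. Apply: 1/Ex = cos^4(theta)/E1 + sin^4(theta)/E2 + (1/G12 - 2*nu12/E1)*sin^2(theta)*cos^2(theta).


cos^4(45) = 0.25, sin^4(45) = 0.25, sin^2(45)*cos^2(45) = 0.25
1/G12 - 2*nu12/E1 = 1/6 - 2*0.35/178 = 0.162734 GPa^-1
1/Ex = 0.25/178 + 0.25/9 + 0.162734*0.25 = 0.0698658 GPa^-1
Ex = 14.31 GPa

14.31 GPa


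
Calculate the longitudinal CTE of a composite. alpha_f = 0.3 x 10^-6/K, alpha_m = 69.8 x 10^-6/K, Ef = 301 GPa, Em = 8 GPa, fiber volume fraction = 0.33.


E1 = Ef*Vf + Em*(1-Vf) = 104.69
alpha_1 = (alpha_f*Ef*Vf + alpha_m*Em*(1-Vf))/E1 = 3.86 x 10^-6/K

3.86 x 10^-6/K


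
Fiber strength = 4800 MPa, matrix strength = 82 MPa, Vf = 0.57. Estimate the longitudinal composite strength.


sigma_1 = sigma_f*Vf + sigma_m*(1-Vf) = 4800*0.57 + 82*0.43 = 2771.3 MPa

2771.3 MPa


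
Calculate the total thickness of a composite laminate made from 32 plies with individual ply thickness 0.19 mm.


h = n * t_ply = 32 * 0.19 = 6.08 mm

6.08 mm


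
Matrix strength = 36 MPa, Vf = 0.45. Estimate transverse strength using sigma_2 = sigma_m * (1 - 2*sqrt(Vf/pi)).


factor = 1 - 2*sqrt(0.45/pi) = 0.2431
sigma_2 = 36 * 0.2431 = 8.75 MPa

8.75 MPa


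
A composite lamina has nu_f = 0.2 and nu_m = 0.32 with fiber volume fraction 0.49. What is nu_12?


nu_12 = nu_f*Vf + nu_m*(1-Vf) = 0.2*0.49 + 0.32*0.51 = 0.2612

0.2612


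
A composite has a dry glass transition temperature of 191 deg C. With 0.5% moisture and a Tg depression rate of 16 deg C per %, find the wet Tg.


Tg_wet = Tg_dry - k*moisture = 191 - 16*0.5 = 183.0 deg C

183.0 deg C


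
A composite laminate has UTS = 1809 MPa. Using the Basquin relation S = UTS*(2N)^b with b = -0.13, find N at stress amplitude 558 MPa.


N = 0.5 * (S/UTS)^(1/b) = 0.5 * (558/1809)^(1/-0.13) = 4248.4878 cycles

4248.4878 cycles


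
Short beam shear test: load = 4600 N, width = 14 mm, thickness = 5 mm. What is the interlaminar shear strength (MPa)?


ILSS = 3F/(4bh) = 3*4600/(4*14*5) = 49.29 MPa

49.29 MPa


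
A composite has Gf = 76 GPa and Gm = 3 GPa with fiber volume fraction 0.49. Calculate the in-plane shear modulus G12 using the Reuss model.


1/G12 = Vf/Gf + (1-Vf)/Gm = 0.49/76 + 0.51/3
G12 = 5.67 GPa

5.67 GPa


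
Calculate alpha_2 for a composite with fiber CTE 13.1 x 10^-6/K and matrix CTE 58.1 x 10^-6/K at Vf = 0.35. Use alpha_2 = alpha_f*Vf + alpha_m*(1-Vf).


alpha_2 = alpha_f*Vf + alpha_m*(1-Vf) = 13.1*0.35 + 58.1*0.65 = 42.4 x 10^-6/K

42.4 x 10^-6/K


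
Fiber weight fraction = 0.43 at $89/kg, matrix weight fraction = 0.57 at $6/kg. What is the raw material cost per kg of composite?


Cost = cost_f*Wf + cost_m*Wm = 89*0.43 + 6*0.57 = $41.69/kg

$41.69/kg


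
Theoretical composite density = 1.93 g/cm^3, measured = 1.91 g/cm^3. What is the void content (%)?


Void% = (rho_theo - rho_actual)/rho_theo * 100 = (1.93 - 1.91)/1.93 * 100 = 1.04%

1.04%


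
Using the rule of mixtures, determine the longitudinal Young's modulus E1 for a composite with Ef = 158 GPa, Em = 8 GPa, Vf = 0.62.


E1 = Ef*Vf + Em*(1-Vf) = 158*0.62 + 8*0.38 = 101.0 GPa

101.0 GPa


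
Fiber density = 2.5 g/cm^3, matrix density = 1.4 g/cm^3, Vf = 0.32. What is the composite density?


rho_c = rho_f*Vf + rho_m*(1-Vf) = 2.5*0.32 + 1.4*0.68 = 1.752 g/cm^3

1.752 g/cm^3


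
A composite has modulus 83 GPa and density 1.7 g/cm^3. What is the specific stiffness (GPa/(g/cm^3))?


Specific stiffness = E/rho = 83/1.7 = 48.8 GPa/(g/cm^3)

48.8 GPa/(g/cm^3)


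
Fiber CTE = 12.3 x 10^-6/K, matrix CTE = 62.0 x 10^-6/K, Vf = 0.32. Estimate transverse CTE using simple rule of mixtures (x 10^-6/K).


alpha_2 = alpha_f*Vf + alpha_m*(1-Vf) = 12.3*0.32 + 62.0*0.68 = 46.1 x 10^-6/K

46.1 x 10^-6/K


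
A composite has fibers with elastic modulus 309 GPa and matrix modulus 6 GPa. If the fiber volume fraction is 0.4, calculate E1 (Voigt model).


E1 = Ef*Vf + Em*(1-Vf) = 309*0.4 + 6*0.6 = 127.2 GPa

127.2 GPa


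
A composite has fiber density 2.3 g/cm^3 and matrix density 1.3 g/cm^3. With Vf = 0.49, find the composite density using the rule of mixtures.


rho_c = rho_f*Vf + rho_m*(1-Vf) = 2.3*0.49 + 1.3*0.51 = 1.79 g/cm^3

1.79 g/cm^3


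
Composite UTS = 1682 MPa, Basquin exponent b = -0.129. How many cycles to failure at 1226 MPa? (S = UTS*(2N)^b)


N = 0.5 * (S/UTS)^(1/b) = 0.5 * (1226/1682)^(1/-0.129) = 5.8021 cycles

5.8021 cycles


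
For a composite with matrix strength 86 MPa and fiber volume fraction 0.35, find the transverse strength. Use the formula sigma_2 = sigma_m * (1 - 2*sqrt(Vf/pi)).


factor = 1 - 2*sqrt(0.35/pi) = 0.3324
sigma_2 = 86 * 0.3324 = 28.59 MPa

28.59 MPa


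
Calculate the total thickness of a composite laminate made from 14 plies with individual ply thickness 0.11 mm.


h = n * t_ply = 14 * 0.11 = 1.54 mm

1.54 mm


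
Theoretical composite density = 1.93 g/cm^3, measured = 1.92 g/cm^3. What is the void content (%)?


Void% = (rho_theo - rho_actual)/rho_theo * 100 = (1.93 - 1.92)/1.93 * 100 = 0.52%

0.52%


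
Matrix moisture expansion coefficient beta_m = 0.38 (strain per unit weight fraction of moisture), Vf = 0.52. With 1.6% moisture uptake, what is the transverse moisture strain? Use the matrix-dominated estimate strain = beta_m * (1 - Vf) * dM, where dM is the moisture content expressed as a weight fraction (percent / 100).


dM = 1.6/100 = 0.016
strain = beta_m * (1-Vf) * dM = 0.38 * 0.48 * 0.016 = 0.0029184

0.0029184


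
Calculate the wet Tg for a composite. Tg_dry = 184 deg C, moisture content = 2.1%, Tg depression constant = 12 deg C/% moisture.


Tg_wet = Tg_dry - k*moisture = 184 - 12*2.1 = 158.8 deg C

158.8 deg C


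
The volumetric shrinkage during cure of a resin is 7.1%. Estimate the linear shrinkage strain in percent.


Linear shrinkage ≈ vol_shrink/3 = 7.1/3 = 2.367%

2.367%


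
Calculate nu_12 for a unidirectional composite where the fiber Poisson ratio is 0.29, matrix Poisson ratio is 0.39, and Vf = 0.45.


nu_12 = nu_f*Vf + nu_m*(1-Vf) = 0.29*0.45 + 0.39*0.55 = 0.345

0.345


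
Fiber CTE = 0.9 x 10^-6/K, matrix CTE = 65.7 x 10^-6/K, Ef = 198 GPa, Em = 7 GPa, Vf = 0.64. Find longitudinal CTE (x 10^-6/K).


E1 = Ef*Vf + Em*(1-Vf) = 129.24
alpha_1 = (alpha_f*Ef*Vf + alpha_m*Em*(1-Vf))/E1 = 2.16 x 10^-6/K

2.16 x 10^-6/K


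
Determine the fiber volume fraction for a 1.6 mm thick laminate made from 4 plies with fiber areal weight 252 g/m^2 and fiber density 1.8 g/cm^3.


Vf = n * FAW / (rho_f * h * 1000) = 4 * 252 / (1.8 * 1.6 * 1000) = 0.35

0.35


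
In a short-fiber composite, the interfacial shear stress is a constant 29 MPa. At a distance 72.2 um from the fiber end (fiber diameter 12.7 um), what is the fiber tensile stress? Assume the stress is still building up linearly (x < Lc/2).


Force balance: sigma_f * (pi*d^2/4) = tau * (pi*d) * x  ->  sigma_f = 4 * tau * x / d
sigma_f = 4 * 29 * 72.2 / 12.7 = 659.5 MPa

659.5 MPa


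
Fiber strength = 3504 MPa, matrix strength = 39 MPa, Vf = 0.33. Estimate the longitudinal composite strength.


sigma_1 = sigma_f*Vf + sigma_m*(1-Vf) = 3504*0.33 + 39*0.67 = 1182.5 MPa

1182.5 MPa


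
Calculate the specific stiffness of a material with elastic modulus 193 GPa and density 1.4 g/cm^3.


Specific stiffness = E/rho = 193/1.4 = 137.9 GPa/(g/cm^3)

137.9 GPa/(g/cm^3)


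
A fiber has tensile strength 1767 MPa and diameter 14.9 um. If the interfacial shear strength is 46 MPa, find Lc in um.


Lc = sigma_f * d / (2 * tau_i) = 1767 * 14.9 / (2 * 46) = 286.2 um

286.2 um


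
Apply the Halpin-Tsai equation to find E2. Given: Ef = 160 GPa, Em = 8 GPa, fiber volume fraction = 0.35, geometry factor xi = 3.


eta = (Ef/Em - 1)/(Ef/Em + xi) = (20.0 - 1)/(20.0 + 3) = 0.8261
E2 = Em*(1+xi*eta*Vf)/(1-eta*Vf) = 21.02 GPa

21.02 GPa


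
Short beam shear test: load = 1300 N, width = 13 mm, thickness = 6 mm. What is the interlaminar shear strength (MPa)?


ILSS = 3F/(4bh) = 3*1300/(4*13*6) = 12.5 MPa

12.5 MPa


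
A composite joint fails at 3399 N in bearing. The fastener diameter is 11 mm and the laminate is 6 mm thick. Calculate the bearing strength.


sigma_br = F/(d*h) = 3399/(11*6) = 51.5 MPa

51.5 MPa


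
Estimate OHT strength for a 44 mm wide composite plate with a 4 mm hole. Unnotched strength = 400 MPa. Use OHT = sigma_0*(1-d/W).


OHT = sigma_0*(1-d/W) = 400*(1-4/44) = 363.6 MPa

363.6 MPa


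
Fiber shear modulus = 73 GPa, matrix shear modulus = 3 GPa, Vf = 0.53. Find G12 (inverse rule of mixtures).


1/G12 = Vf/Gf + (1-Vf)/Gm = 0.53/73 + 0.47/3
G12 = 6.1 GPa

6.1 GPa


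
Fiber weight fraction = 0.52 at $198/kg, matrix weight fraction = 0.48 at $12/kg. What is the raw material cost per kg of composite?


Cost = cost_f*Wf + cost_m*Wm = 198*0.52 + 12*0.48 = $108.72/kg

$108.72/kg


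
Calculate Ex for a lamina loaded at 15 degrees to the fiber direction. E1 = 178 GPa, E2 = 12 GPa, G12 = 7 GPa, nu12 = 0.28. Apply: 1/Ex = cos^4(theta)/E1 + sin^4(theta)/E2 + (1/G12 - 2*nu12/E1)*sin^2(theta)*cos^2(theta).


cos^4(15) = 0.870513, sin^4(15) = 0.004487, sin^2(15)*cos^2(15) = 0.0625
1/G12 - 2*nu12/E1 = 1/7 - 2*0.28/178 = 0.139711 GPa^-1
1/Ex = 0.870513/178 + 0.004487/12 + 0.139711*0.0625 = 0.0139964 GPa^-1
Ex = 71.45 GPa

71.45 GPa


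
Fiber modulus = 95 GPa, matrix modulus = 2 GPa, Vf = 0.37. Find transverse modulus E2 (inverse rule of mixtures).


1/E2 = Vf/Ef + (1-Vf)/Em = 0.37/95 + 0.63/2
E2 = 3.14 GPa

3.14 GPa


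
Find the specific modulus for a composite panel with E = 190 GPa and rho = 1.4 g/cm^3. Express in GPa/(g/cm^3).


Specific stiffness = E/rho = 190/1.4 = 135.7 GPa/(g/cm^3)

135.7 GPa/(g/cm^3)


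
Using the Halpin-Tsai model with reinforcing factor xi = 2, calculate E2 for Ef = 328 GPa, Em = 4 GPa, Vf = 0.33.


eta = (Ef/Em - 1)/(Ef/Em + xi) = (82.0 - 1)/(82.0 + 2) = 0.9643
E2 = Em*(1+xi*eta*Vf)/(1-eta*Vf) = 9.6 GPa

9.6 GPa


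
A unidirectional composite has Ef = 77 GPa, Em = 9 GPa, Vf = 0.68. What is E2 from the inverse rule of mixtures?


1/E2 = Vf/Ef + (1-Vf)/Em = 0.68/77 + 0.32/9
E2 = 22.53 GPa

22.53 GPa


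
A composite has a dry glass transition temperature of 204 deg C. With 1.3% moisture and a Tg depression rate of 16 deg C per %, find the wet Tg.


Tg_wet = Tg_dry - k*moisture = 204 - 16*1.3 = 183.2 deg C

183.2 deg C


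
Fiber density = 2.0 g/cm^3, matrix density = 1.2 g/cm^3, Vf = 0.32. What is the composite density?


rho_c = rho_f*Vf + rho_m*(1-Vf) = 2.0*0.32 + 1.2*0.68 = 1.456 g/cm^3

1.456 g/cm^3


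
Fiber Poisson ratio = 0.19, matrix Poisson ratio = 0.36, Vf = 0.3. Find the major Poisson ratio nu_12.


nu_12 = nu_f*Vf + nu_m*(1-Vf) = 0.19*0.3 + 0.36*0.7 = 0.309

0.309


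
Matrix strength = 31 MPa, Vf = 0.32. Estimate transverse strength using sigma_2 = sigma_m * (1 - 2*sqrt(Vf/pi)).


factor = 1 - 2*sqrt(0.32/pi) = 0.3617
sigma_2 = 31 * 0.3617 = 11.21 MPa

11.21 MPa


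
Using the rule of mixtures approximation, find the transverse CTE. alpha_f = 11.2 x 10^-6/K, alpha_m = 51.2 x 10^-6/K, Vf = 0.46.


alpha_2 = alpha_f*Vf + alpha_m*(1-Vf) = 11.2*0.46 + 51.2*0.54 = 32.8 x 10^-6/K

32.8 x 10^-6/K


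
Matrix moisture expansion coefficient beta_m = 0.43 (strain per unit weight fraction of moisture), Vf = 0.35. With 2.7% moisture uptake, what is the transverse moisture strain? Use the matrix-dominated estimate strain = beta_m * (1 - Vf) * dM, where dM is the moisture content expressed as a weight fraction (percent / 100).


dM = 2.7/100 = 0.027
strain = beta_m * (1-Vf) * dM = 0.43 * 0.65 * 0.027 = 0.0075465

0.0075465


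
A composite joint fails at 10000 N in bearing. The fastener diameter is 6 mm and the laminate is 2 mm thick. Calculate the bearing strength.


sigma_br = F/(d*h) = 10000/(6*2) = 833.3 MPa

833.3 MPa


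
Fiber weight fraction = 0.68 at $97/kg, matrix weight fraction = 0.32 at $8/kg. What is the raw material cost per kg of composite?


Cost = cost_f*Wf + cost_m*Wm = 97*0.68 + 8*0.32 = $68.52/kg

$68.52/kg


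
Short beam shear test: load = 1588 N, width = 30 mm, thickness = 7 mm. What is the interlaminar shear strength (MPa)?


ILSS = 3F/(4bh) = 3*1588/(4*30*7) = 5.67 MPa

5.67 MPa


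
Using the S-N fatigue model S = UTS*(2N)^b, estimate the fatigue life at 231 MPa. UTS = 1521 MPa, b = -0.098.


N = 0.5 * (S/UTS)^(1/b) = 0.5 * (231/1521)^(1/-0.098) = 1.1251e+08 cycles

1.1251e+08 cycles


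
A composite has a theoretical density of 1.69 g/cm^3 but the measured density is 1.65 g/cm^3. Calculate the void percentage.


Void% = (rho_theo - rho_actual)/rho_theo * 100 = (1.69 - 1.65)/1.69 * 100 = 2.37%

2.37%


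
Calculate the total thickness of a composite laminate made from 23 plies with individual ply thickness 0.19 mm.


h = n * t_ply = 23 * 0.19 = 4.37 mm

4.37 mm


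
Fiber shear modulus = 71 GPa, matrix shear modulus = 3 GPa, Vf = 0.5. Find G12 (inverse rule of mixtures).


1/G12 = Vf/Gf + (1-Vf)/Gm = 0.5/71 + 0.5/3
G12 = 5.76 GPa

5.76 GPa


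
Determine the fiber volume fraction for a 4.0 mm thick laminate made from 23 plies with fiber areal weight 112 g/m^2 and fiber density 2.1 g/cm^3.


Vf = n * FAW / (rho_f * h * 1000) = 23 * 112 / (2.1 * 4.0 * 1000) = 0.3067

0.3067


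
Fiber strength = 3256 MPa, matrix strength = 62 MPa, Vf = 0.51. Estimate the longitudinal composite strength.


sigma_1 = sigma_f*Vf + sigma_m*(1-Vf) = 3256*0.51 + 62*0.49 = 1690.9 MPa

1690.9 MPa


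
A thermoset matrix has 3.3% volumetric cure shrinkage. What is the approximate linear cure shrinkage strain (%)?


Linear shrinkage ≈ vol_shrink/3 = 3.3/3 = 1.1%

1.1%


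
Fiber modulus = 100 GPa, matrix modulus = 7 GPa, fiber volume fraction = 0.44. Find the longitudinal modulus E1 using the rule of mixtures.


E1 = Ef*Vf + Em*(1-Vf) = 100*0.44 + 7*0.56 = 47.92 GPa

47.92 GPa


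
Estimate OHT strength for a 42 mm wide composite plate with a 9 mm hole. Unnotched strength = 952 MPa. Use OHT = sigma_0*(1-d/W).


OHT = sigma_0*(1-d/W) = 952*(1-9/42) = 748.0 MPa

748.0 MPa


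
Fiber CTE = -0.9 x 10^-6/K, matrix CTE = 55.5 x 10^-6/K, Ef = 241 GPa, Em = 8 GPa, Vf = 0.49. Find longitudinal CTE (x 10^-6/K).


E1 = Ef*Vf + Em*(1-Vf) = 122.17
alpha_1 = (alpha_f*Ef*Vf + alpha_m*Em*(1-Vf))/E1 = 0.98 x 10^-6/K

0.98 x 10^-6/K


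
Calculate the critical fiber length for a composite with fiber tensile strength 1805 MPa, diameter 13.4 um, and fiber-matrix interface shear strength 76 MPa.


Lc = sigma_f * d / (2 * tau_i) = 1805 * 13.4 / (2 * 76) = 159.1 um

159.1 um


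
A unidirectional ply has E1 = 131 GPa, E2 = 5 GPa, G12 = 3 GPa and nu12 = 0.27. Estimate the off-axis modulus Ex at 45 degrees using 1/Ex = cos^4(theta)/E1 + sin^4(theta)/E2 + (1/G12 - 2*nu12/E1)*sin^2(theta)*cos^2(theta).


cos^4(45) = 0.25, sin^4(45) = 0.25, sin^2(45)*cos^2(45) = 0.25
1/G12 - 2*nu12/E1 = 1/3 - 2*0.27/131 = 0.329211 GPa^-1
1/Ex = 0.25/131 + 0.25/5 + 0.329211*0.25 = 0.1342112 GPa^-1
Ex = 7.45 GPa

7.45 GPa


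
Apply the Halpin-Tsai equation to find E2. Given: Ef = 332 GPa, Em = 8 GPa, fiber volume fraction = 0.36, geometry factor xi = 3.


eta = (Ef/Em - 1)/(Ef/Em + xi) = (41.5 - 1)/(41.5 + 3) = 0.9101
E2 = Em*(1+xi*eta*Vf)/(1-eta*Vf) = 23.59 GPa

23.59 GPa


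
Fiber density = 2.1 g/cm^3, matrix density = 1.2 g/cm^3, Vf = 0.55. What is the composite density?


rho_c = rho_f*Vf + rho_m*(1-Vf) = 2.1*0.55 + 1.2*0.45 = 1.695 g/cm^3

1.695 g/cm^3


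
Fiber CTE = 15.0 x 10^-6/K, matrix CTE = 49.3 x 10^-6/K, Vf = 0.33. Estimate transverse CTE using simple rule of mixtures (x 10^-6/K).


alpha_2 = alpha_f*Vf + alpha_m*(1-Vf) = 15.0*0.33 + 49.3*0.67 = 38.0 x 10^-6/K

38.0 x 10^-6/K


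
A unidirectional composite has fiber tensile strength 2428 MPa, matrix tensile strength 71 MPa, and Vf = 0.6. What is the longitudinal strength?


sigma_1 = sigma_f*Vf + sigma_m*(1-Vf) = 2428*0.6 + 71*0.4 = 1485.2 MPa

1485.2 MPa


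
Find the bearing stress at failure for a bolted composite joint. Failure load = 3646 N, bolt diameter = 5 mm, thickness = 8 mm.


sigma_br = F/(d*h) = 3646/(5*8) = 91.2 MPa

91.2 MPa


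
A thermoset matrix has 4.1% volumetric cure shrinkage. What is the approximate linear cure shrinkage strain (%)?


Linear shrinkage ≈ vol_shrink/3 = 4.1/3 = 1.367%

1.367%


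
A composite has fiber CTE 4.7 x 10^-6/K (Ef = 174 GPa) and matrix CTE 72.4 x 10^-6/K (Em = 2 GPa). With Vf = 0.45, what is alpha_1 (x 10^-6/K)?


E1 = Ef*Vf + Em*(1-Vf) = 79.4
alpha_1 = (alpha_f*Ef*Vf + alpha_m*Em*(1-Vf))/E1 = 5.64 x 10^-6/K

5.64 x 10^-6/K


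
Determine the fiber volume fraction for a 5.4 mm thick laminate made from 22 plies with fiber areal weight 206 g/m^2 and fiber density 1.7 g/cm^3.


Vf = n * FAW / (rho_f * h * 1000) = 22 * 206 / (1.7 * 5.4 * 1000) = 0.4937

0.4937


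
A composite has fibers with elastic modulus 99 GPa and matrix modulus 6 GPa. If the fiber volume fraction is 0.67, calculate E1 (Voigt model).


E1 = Ef*Vf + Em*(1-Vf) = 99*0.67 + 6*0.33 = 68.31 GPa

68.31 GPa


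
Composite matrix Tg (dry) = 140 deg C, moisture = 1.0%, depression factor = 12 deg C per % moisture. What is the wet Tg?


Tg_wet = Tg_dry - k*moisture = 140 - 12*1.0 = 128.0 deg C

128.0 deg C


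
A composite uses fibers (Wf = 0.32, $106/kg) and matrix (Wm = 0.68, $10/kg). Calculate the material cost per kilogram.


Cost = cost_f*Wf + cost_m*Wm = 106*0.32 + 10*0.68 = $40.72/kg

$40.72/kg


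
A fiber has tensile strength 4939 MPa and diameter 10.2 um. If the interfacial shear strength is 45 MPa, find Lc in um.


Lc = sigma_f * d / (2 * tau_i) = 4939 * 10.2 / (2 * 45) = 559.8 um

559.8 um


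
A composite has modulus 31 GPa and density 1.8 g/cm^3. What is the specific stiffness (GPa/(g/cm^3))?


Specific stiffness = E/rho = 31/1.8 = 17.2 GPa/(g/cm^3)

17.2 GPa/(g/cm^3)


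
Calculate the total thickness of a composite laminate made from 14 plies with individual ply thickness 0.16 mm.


h = n * t_ply = 14 * 0.16 = 2.24 mm

2.24 mm


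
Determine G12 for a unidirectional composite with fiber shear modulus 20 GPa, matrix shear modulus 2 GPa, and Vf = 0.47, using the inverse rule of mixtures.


1/G12 = Vf/Gf + (1-Vf)/Gm = 0.47/20 + 0.53/2
G12 = 3.47 GPa

3.47 GPa


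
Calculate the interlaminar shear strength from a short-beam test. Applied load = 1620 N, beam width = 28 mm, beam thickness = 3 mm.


ILSS = 3F/(4bh) = 3*1620/(4*28*3) = 14.46 MPa

14.46 MPa


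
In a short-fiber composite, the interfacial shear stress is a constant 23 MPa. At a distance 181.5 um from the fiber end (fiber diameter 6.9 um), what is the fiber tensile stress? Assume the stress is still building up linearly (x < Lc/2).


Force balance: sigma_f * (pi*d^2/4) = tau * (pi*d) * x  ->  sigma_f = 4 * tau * x / d
sigma_f = 4 * 23 * 181.5 / 6.9 = 2420.0 MPa

2420.0 MPa


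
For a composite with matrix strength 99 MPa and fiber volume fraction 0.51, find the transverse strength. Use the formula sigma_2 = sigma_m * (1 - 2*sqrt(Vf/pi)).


factor = 1 - 2*sqrt(0.51/pi) = 0.1942
sigma_2 = 99 * 0.1942 = 19.22 MPa

19.22 MPa


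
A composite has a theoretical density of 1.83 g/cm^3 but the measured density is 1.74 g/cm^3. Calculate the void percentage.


Void% = (rho_theo - rho_actual)/rho_theo * 100 = (1.83 - 1.74)/1.83 * 100 = 4.92%

4.92%


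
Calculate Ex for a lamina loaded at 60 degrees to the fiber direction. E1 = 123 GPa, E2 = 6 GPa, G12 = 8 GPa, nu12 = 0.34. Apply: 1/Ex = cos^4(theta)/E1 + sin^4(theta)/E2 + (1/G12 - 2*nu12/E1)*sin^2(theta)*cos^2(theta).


cos^4(60) = 0.0625, sin^4(60) = 0.5625, sin^2(60)*cos^2(60) = 0.1875
1/G12 - 2*nu12/E1 = 1/8 - 2*0.34/123 = 0.119472 GPa^-1
1/Ex = 0.0625/123 + 0.5625/6 + 0.119472*0.1875 = 0.116659 GPa^-1
Ex = 8.57 GPa

8.57 GPa


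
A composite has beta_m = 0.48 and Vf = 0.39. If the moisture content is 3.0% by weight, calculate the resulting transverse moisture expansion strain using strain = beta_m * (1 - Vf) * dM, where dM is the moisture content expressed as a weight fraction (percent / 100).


dM = 3.0/100 = 0.03
strain = beta_m * (1-Vf) * dM = 0.48 * 0.61 * 0.03 = 0.008784

0.008784


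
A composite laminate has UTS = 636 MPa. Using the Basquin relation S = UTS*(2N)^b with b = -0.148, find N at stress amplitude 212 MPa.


N = 0.5 * (S/UTS)^(1/b) = 0.5 * (212/636)^(1/-0.148) = 837.0709 cycles

837.0709 cycles


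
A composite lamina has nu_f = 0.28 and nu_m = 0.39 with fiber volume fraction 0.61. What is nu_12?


nu_12 = nu_f*Vf + nu_m*(1-Vf) = 0.28*0.61 + 0.39*0.39 = 0.3229

0.3229


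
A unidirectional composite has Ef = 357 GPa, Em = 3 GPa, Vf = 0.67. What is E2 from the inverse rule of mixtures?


1/E2 = Vf/Ef + (1-Vf)/Em = 0.67/357 + 0.33/3
E2 = 8.94 GPa

8.94 GPa


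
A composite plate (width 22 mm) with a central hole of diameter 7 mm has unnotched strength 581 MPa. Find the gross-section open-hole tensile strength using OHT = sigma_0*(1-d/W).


OHT = sigma_0*(1-d/W) = 581*(1-7/22) = 396.1 MPa

396.1 MPa


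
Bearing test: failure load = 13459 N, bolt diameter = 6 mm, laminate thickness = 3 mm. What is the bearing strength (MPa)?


sigma_br = F/(d*h) = 13459/(6*3) = 747.7 MPa

747.7 MPa


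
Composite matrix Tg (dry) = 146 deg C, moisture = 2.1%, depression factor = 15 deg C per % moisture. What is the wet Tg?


Tg_wet = Tg_dry - k*moisture = 146 - 15*2.1 = 114.5 deg C

114.5 deg C


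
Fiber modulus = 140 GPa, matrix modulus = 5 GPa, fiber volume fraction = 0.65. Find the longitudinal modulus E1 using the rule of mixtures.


E1 = Ef*Vf + Em*(1-Vf) = 140*0.65 + 5*0.35 = 92.75 GPa

92.75 GPa


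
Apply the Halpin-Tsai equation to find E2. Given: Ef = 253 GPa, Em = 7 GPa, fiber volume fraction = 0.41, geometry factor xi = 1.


eta = (Ef/Em - 1)/(Ef/Em + xi) = (36.1429 - 1)/(36.1429 + 1) = 0.9462
E2 = Em*(1+xi*eta*Vf)/(1-eta*Vf) = 15.87 GPa

15.87 GPa


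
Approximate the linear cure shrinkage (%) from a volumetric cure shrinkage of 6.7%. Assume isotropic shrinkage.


Linear shrinkage ≈ vol_shrink/3 = 6.7/3 = 2.233%

2.233%


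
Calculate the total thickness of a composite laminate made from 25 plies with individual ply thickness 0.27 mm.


h = n * t_ply = 25 * 0.27 = 6.75 mm

6.75 mm


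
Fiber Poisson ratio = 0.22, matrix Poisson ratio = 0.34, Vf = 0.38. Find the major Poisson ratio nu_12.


nu_12 = nu_f*Vf + nu_m*(1-Vf) = 0.22*0.38 + 0.34*0.62 = 0.2944

0.2944


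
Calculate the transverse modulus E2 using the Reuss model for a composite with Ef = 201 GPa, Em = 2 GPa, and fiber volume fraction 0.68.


1/E2 = Vf/Ef + (1-Vf)/Em = 0.68/201 + 0.32/2
E2 = 6.12 GPa

6.12 GPa


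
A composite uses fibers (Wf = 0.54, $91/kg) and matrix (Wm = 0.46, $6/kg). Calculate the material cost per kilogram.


Cost = cost_f*Wf + cost_m*Wm = 91*0.54 + 6*0.46 = $51.9/kg

$51.9/kg


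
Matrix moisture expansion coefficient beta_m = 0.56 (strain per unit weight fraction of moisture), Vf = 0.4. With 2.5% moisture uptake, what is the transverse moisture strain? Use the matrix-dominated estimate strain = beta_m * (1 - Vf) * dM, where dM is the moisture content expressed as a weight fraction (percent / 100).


dM = 2.5/100 = 0.025
strain = beta_m * (1-Vf) * dM = 0.56 * 0.6 * 0.025 = 0.0084

0.0084


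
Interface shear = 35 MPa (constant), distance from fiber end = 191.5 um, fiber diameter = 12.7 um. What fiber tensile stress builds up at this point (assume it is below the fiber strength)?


Force balance: sigma_f * (pi*d^2/4) = tau * (pi*d) * x  ->  sigma_f = 4 * tau * x / d
sigma_f = 4 * 35 * 191.5 / 12.7 = 2111.0 MPa

2111.0 MPa


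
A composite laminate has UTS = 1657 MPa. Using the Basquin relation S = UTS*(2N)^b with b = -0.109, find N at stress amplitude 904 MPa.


N = 0.5 * (S/UTS)^(1/b) = 0.5 * (904/1657)^(1/-0.109) = 129.7859 cycles

129.7859 cycles


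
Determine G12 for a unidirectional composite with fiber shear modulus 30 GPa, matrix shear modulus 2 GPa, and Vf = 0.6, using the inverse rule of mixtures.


1/G12 = Vf/Gf + (1-Vf)/Gm = 0.6/30 + 0.4/2
G12 = 4.55 GPa

4.55 GPa


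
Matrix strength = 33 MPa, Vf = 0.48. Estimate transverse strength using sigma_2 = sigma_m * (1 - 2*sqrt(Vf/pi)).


factor = 1 - 2*sqrt(0.48/pi) = 0.2182
sigma_2 = 33 * 0.2182 = 7.2 MPa

7.2 MPa


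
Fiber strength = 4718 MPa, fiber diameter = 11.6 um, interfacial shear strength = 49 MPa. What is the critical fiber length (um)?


Lc = sigma_f * d / (2 * tau_i) = 4718 * 11.6 / (2 * 49) = 558.5 um

558.5 um


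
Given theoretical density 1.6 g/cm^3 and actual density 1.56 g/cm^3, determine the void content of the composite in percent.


Void% = (rho_theo - rho_actual)/rho_theo * 100 = (1.6 - 1.56)/1.6 * 100 = 2.5%

2.5%


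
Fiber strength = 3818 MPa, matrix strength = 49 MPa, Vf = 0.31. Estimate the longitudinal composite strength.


sigma_1 = sigma_f*Vf + sigma_m*(1-Vf) = 3818*0.31 + 49*0.69 = 1217.4 MPa

1217.4 MPa


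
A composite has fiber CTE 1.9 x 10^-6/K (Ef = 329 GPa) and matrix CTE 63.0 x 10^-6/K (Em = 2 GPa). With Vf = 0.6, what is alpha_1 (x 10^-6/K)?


E1 = Ef*Vf + Em*(1-Vf) = 198.2
alpha_1 = (alpha_f*Ef*Vf + alpha_m*Em*(1-Vf))/E1 = 2.15 x 10^-6/K

2.15 x 10^-6/K


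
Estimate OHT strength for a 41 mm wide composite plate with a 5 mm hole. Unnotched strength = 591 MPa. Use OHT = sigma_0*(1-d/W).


OHT = sigma_0*(1-d/W) = 591*(1-5/41) = 518.9 MPa

518.9 MPa


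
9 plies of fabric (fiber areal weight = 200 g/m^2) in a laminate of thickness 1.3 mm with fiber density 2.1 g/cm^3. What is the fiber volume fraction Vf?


Vf = n * FAW / (rho_f * h * 1000) = 9 * 200 / (2.1 * 1.3 * 1000) = 0.6593

0.6593


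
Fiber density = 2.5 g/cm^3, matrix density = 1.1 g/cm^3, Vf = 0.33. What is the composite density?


rho_c = rho_f*Vf + rho_m*(1-Vf) = 2.5*0.33 + 1.1*0.67 = 1.562 g/cm^3

1.562 g/cm^3


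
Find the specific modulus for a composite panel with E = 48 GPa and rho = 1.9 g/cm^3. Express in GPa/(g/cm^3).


Specific stiffness = E/rho = 48/1.9 = 25.3 GPa/(g/cm^3)

25.3 GPa/(g/cm^3)


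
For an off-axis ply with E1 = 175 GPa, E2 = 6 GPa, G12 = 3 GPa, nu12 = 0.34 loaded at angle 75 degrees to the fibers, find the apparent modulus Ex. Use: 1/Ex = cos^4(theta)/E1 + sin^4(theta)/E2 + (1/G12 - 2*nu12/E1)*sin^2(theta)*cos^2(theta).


cos^4(75) = 0.004487, sin^4(75) = 0.870513, sin^2(75)*cos^2(75) = 0.0625
1/G12 - 2*nu12/E1 = 1/3 - 2*0.34/175 = 0.329448 GPa^-1
1/Ex = 0.004487/175 + 0.870513/6 + 0.329448*0.0625 = 0.1657016 GPa^-1
Ex = 6.03 GPa

6.03 GPa


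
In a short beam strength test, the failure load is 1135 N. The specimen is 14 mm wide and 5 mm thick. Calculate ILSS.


ILSS = 3F/(4bh) = 3*1135/(4*14*5) = 12.16 MPa

12.16 MPa


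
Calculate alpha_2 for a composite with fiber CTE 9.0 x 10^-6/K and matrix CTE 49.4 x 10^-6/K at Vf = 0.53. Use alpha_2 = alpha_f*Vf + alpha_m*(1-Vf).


alpha_2 = alpha_f*Vf + alpha_m*(1-Vf) = 9.0*0.53 + 49.4*0.47 = 28.0 x 10^-6/K

28.0 x 10^-6/K


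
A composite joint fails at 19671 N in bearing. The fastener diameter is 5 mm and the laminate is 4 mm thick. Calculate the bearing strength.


sigma_br = F/(d*h) = 19671/(5*4) = 983.6 MPa

983.6 MPa


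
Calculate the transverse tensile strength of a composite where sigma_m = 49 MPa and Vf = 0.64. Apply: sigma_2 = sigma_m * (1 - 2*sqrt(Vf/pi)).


factor = 1 - 2*sqrt(0.64/pi) = 0.0973
sigma_2 = 49 * 0.0973 = 4.77 MPa

4.77 MPa


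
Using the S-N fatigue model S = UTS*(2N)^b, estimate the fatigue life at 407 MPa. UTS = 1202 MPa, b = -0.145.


N = 0.5 * (S/UTS)^(1/b) = 0.5 * (407/1202)^(1/-0.145) = 875.9668 cycles

875.9668 cycles


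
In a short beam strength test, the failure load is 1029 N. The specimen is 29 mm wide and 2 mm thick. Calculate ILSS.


ILSS = 3F/(4bh) = 3*1029/(4*29*2) = 13.31 MPa

13.31 MPa


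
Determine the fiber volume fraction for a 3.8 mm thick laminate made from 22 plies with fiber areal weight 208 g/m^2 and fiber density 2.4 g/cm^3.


Vf = n * FAW / (rho_f * h * 1000) = 22 * 208 / (2.4 * 3.8 * 1000) = 0.5018

0.5018


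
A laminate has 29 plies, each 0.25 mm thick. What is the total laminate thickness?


h = n * t_ply = 29 * 0.25 = 7.25 mm

7.25 mm


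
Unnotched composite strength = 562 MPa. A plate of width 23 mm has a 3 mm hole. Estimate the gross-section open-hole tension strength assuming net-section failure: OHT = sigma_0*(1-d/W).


OHT = sigma_0*(1-d/W) = 562*(1-3/23) = 488.7 MPa

488.7 MPa


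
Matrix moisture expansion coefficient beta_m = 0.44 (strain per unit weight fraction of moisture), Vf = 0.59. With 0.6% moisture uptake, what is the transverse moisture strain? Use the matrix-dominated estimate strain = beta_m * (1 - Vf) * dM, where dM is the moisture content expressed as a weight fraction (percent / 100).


dM = 0.6/100 = 0.006
strain = beta_m * (1-Vf) * dM = 0.44 * 0.41 * 0.006 = 0.0010824

0.0010824


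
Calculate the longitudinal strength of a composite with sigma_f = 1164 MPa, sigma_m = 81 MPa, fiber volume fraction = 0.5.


sigma_1 = sigma_f*Vf + sigma_m*(1-Vf) = 1164*0.5 + 81*0.5 = 622.5 MPa

622.5 MPa


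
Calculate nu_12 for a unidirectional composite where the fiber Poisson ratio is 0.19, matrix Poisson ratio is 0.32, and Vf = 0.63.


nu_12 = nu_f*Vf + nu_m*(1-Vf) = 0.19*0.63 + 0.32*0.37 = 0.2381

0.2381


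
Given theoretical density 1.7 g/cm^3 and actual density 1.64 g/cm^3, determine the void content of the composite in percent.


Void% = (rho_theo - rho_actual)/rho_theo * 100 = (1.7 - 1.64)/1.7 * 100 = 3.53%

3.53%


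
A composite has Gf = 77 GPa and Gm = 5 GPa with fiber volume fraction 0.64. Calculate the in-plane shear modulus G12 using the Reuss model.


1/G12 = Vf/Gf + (1-Vf)/Gm = 0.64/77 + 0.36/5
G12 = 12.45 GPa

12.45 GPa


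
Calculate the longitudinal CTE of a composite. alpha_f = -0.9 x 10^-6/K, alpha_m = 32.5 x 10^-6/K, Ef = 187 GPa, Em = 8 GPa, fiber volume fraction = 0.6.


E1 = Ef*Vf + Em*(1-Vf) = 115.4
alpha_1 = (alpha_f*Ef*Vf + alpha_m*Em*(1-Vf))/E1 = 0.03 x 10^-6/K

0.03 x 10^-6/K


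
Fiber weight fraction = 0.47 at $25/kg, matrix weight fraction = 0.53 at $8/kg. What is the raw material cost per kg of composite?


Cost = cost_f*Wf + cost_m*Wm = 25*0.47 + 8*0.53 = $15.99/kg

$15.99/kg


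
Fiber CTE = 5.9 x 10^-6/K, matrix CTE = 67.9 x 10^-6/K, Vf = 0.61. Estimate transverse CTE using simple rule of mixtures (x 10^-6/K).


alpha_2 = alpha_f*Vf + alpha_m*(1-Vf) = 5.9*0.61 + 67.9*0.39 = 30.1 x 10^-6/K

30.1 x 10^-6/K


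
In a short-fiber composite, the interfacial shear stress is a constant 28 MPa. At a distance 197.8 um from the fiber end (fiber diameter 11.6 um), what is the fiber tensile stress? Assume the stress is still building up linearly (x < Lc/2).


Force balance: sigma_f * (pi*d^2/4) = tau * (pi*d) * x  ->  sigma_f = 4 * tau * x / d
sigma_f = 4 * 28 * 197.8 / 11.6 = 1909.8 MPa

1909.8 MPa


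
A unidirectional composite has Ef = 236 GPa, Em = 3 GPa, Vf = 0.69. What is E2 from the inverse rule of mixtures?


1/E2 = Vf/Ef + (1-Vf)/Em = 0.69/236 + 0.31/3
E2 = 9.41 GPa

9.41 GPa


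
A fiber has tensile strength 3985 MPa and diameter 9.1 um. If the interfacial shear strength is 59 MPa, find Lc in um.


Lc = sigma_f * d / (2 * tau_i) = 3985 * 9.1 / (2 * 59) = 307.3 um

307.3 um


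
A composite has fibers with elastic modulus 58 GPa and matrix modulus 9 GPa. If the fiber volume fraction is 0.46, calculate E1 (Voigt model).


E1 = Ef*Vf + Em*(1-Vf) = 58*0.46 + 9*0.54 = 31.54 GPa

31.54 GPa


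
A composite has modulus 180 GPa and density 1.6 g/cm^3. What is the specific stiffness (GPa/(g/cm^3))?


Specific stiffness = E/rho = 180/1.6 = 112.5 GPa/(g/cm^3)

112.5 GPa/(g/cm^3)


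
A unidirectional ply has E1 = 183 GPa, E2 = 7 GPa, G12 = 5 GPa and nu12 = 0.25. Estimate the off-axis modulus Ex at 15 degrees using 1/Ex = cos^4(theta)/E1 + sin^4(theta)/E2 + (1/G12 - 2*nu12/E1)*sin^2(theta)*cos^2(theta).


cos^4(15) = 0.870513, sin^4(15) = 0.004487, sin^2(15)*cos^2(15) = 0.0625
1/G12 - 2*nu12/E1 = 1/5 - 2*0.25/183 = 0.197268 GPa^-1
1/Ex = 0.870513/183 + 0.004487/7 + 0.197268*0.0625 = 0.0177272 GPa^-1
Ex = 56.41 GPa

56.41 GPa


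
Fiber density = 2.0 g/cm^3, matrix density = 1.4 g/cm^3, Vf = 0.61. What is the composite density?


rho_c = rho_f*Vf + rho_m*(1-Vf) = 2.0*0.61 + 1.4*0.39 = 1.766 g/cm^3

1.766 g/cm^3


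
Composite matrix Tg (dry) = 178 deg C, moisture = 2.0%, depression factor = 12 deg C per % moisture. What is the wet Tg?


Tg_wet = Tg_dry - k*moisture = 178 - 12*2.0 = 154.0 deg C

154.0 deg C


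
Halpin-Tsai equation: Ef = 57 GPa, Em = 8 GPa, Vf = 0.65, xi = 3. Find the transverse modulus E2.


eta = (Ef/Em - 1)/(Ef/Em + xi) = (7.125 - 1)/(7.125 + 3) = 0.6049
E2 = Em*(1+xi*eta*Vf)/(1-eta*Vf) = 28.74 GPa

28.74 GPa


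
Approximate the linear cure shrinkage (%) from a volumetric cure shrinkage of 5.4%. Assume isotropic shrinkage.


Linear shrinkage ≈ vol_shrink/3 = 5.4/3 = 1.8%

1.8%


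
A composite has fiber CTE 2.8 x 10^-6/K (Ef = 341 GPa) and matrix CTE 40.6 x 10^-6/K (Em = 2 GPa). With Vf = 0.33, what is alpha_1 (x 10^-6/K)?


E1 = Ef*Vf + Em*(1-Vf) = 113.87
alpha_1 = (alpha_f*Ef*Vf + alpha_m*Em*(1-Vf))/E1 = 3.24 x 10^-6/K

3.24 x 10^-6/K


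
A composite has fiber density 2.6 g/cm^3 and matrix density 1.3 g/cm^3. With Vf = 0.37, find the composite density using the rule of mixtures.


rho_c = rho_f*Vf + rho_m*(1-Vf) = 2.6*0.37 + 1.3*0.63 = 1.781 g/cm^3

1.781 g/cm^3


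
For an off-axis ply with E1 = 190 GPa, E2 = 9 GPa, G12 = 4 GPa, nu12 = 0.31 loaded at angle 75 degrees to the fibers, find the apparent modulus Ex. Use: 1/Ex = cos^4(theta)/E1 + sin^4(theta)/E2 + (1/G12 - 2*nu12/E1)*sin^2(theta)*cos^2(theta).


cos^4(75) = 0.004487, sin^4(75) = 0.870513, sin^2(75)*cos^2(75) = 0.0625
1/G12 - 2*nu12/E1 = 1/4 - 2*0.31/190 = 0.246737 GPa^-1
1/Ex = 0.004487/190 + 0.870513/9 + 0.246737*0.0625 = 0.1121683 GPa^-1
Ex = 8.92 GPa

8.92 GPa


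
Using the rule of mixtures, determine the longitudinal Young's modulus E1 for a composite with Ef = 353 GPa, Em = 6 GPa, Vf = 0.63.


E1 = Ef*Vf + Em*(1-Vf) = 353*0.63 + 6*0.37 = 224.61 GPa

224.61 GPa


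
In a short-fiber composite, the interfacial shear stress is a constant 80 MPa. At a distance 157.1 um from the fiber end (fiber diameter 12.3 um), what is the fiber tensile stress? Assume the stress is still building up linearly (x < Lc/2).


Force balance: sigma_f * (pi*d^2/4) = tau * (pi*d) * x  ->  sigma_f = 4 * tau * x / d
sigma_f = 4 * 80 * 157.1 / 12.3 = 4087.2 MPa

4087.2 MPa


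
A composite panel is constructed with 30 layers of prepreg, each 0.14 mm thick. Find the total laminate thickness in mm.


h = n * t_ply = 30 * 0.14 = 4.2 mm

4.2 mm


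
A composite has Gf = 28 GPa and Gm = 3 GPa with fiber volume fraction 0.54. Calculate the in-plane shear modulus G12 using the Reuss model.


1/G12 = Vf/Gf + (1-Vf)/Gm = 0.54/28 + 0.46/3
G12 = 5.79 GPa

5.79 GPa


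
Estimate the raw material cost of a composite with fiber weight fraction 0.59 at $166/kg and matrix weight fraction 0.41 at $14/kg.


Cost = cost_f*Wf + cost_m*Wm = 166*0.59 + 14*0.41 = $103.68/kg

$103.68/kg
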